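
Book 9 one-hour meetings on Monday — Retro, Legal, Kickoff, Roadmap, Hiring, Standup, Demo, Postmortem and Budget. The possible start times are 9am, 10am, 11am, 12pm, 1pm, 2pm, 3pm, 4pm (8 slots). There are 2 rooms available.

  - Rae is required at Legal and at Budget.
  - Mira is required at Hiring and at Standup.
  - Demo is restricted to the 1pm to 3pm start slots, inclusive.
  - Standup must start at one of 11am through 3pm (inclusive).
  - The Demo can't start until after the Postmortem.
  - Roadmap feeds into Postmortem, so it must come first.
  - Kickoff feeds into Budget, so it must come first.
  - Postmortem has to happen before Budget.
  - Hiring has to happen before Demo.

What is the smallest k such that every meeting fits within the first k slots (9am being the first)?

The precedence chain requires at least 3 distinct slots.
With at most 2 per slot and 9 meetings, at least 5 slots are needed.
Demo can't be placed before 1pm — that is slot 5 counting from 9am — so the schedule must run through at least 5 slots.
5 works (last occupied slot: 1pm): for example Postmortem in 10am, Legal in 12pm, Kickoff in 9am, Roadmap in 9am, Budget in 11am, Retro in 12pm, Demo in 1pm, Hiring in 10am, Standup in 11am.

5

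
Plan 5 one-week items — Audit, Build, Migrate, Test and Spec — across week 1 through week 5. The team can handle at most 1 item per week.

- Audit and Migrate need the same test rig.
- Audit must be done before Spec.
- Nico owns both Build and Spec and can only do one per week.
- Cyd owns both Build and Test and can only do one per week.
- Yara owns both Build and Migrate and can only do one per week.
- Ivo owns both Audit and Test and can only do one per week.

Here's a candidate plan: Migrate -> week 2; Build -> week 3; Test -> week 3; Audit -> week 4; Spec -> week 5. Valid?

Invalid. Cyd owns both Build and Test and can only do one per week.

Cyd owns both Build and Test and can only do one per week — violated.
Ivo owns both Audit and Test and can only do one per week — holds.
Audit must be done before Spec — holds.
Yara owns both Build and Migrate and can only do one per week — holds.
Nico owns both Build and Spec and can only do one per week — holds.
Audit and Migrate need the same test rig — holds.
The team can handle at most 1 item per week — violated.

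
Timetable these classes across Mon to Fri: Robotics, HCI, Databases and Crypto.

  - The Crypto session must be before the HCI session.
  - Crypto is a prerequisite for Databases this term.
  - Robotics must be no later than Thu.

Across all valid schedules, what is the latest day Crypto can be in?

Thu

Downstream work caps Crypto at Thu.
Crypto at Thu is achievable: Databases in Fri; Crypto in Thu; HCI in Fri; Robotics in Mon.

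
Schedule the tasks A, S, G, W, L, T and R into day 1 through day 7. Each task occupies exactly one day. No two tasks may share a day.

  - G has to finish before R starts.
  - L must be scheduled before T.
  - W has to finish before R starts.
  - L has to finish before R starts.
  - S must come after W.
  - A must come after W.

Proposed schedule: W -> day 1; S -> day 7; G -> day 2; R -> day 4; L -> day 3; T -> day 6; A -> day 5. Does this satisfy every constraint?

G has to finish before R starts — holds.
S must come after W — holds.
A must come after W — holds.
L must be scheduled before T — holds.
L has to finish before R starts — holds.
No two tasks may share a day — holds.
W has to finish before R starts — holds.

Valid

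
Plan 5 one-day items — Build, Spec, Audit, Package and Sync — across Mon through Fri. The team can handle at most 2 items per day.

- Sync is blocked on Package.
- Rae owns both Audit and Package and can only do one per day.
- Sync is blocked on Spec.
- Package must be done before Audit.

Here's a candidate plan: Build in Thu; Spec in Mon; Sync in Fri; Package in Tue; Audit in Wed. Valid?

Valid

The team can handle at most 2 items per day — holds.
Sync is blocked on Package — holds.
Rae owns both Audit and Package and can only do one per day — holds.
Sync is blocked on Spec — holds.
Package must be done before Audit — holds.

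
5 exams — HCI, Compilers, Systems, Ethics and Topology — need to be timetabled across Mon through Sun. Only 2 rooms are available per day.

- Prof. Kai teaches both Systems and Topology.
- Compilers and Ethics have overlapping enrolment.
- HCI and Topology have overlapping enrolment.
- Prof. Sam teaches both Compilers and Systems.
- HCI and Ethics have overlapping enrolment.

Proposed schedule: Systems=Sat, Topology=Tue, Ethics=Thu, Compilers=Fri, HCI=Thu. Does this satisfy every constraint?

HCI and Topology have overlapping enrolment — holds.
Only 2 rooms are available per day — holds.
HCI and Ethics have overlapping enrolment — violated.
Compilers and Ethics have overlapping enrolment — holds.
Prof. Kai teaches both Systems and Topology — holds.
Prof. Sam teaches both Compilers and Systems — holds.

No. HCI and Ethics have overlapping enrolment is not satisfied.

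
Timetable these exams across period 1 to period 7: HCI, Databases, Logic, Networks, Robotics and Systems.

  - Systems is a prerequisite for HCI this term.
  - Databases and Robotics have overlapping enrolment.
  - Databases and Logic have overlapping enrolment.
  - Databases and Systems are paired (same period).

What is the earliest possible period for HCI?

Precedence pushes HCI to at least period 2.
HCI at period 2 is achievable: Robotics in period 2; Systems in period 1; HCI in period 2; Networks in period 1; Logic in period 2; Databases in period 1.

period 2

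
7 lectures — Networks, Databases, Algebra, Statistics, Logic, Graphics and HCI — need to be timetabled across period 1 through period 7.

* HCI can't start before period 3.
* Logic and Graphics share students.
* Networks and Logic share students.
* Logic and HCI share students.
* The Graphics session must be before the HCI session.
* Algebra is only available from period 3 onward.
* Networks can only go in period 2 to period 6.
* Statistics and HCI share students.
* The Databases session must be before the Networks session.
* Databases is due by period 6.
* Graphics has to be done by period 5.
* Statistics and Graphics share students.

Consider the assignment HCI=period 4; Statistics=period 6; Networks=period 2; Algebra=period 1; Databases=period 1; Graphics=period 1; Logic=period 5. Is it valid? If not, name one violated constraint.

No. Algebra is only available from period 3 onward is not satisfied.

HCI can't start before period 3 — holds.
Networks can only go in period 2 to period 6 — holds.
Logic and HCI share students — holds.
Logic and Graphics share students — holds.
Databases is due by period 6 — holds.
The Databases session must be before the Networks session — holds.
Networks and Logic share students — holds.
The Graphics session must be before the HCI session — holds.
Statistics and HCI share students — holds.
Algebra is only available from period 3 onward — violated.
Statistics and Graphics share students — holds.
Graphics has to be done by period 5 — holds.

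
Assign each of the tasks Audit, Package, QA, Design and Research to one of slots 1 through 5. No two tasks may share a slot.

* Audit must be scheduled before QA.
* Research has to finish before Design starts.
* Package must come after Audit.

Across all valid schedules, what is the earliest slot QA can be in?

Precedence pushes QA to at least 2.
QA at 2 is achievable: Audit in 1; Research in 4; QA in 2; Package in 3; Design in 5.

2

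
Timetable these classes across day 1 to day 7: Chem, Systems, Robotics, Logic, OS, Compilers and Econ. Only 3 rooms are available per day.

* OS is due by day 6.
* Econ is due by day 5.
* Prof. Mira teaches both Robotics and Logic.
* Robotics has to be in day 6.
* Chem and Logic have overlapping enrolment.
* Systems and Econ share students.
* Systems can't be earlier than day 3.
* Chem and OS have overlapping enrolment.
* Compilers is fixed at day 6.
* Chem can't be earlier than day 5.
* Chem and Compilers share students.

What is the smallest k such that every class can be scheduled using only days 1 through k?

With at most 3 per day and 7 classes, at least 3 days are needed.
Robotics can't be placed before day 6, so the schedule must run through at least day 6.
6 works (last occupied day: day 6): for example Robotics -> day 6, Systems -> day 3, Econ -> day 1, Compilers -> day 6, OS -> day 1, Chem -> day 5, Logic -> day 1.

6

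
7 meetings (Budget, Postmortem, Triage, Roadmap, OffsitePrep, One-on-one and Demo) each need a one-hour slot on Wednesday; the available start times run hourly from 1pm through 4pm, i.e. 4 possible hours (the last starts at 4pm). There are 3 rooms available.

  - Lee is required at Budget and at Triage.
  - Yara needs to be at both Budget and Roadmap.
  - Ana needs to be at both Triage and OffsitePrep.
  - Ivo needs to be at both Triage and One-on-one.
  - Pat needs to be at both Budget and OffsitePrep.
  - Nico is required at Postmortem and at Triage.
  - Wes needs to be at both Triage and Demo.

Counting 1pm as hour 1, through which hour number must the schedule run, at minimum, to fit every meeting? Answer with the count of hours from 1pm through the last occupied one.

With at most 3 per hour and 7 meetings, at least 3 hours are needed.
3 works (last occupied hour: 3pm): for example Demo=3pm, Roadmap=2pm, Budget=1pm, One-on-one=1pm, Postmortem=1pm, OffsitePrep=3pm, Triage=2pm.

3 hours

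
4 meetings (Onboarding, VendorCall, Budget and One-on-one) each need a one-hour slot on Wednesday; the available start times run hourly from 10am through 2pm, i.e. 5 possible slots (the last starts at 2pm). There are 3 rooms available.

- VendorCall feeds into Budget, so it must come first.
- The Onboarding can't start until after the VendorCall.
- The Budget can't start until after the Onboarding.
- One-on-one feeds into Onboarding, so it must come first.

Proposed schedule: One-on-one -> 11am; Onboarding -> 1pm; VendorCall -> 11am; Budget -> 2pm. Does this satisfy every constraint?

Yes

There are 3 rooms available — holds.
The Budget can't start until after the Onboarding — holds.
The Onboarding can't start until after the VendorCall — holds.
One-on-one feeds into Onboarding, so it must come first — holds.
VendorCall feeds into Budget, so it must come first — holds.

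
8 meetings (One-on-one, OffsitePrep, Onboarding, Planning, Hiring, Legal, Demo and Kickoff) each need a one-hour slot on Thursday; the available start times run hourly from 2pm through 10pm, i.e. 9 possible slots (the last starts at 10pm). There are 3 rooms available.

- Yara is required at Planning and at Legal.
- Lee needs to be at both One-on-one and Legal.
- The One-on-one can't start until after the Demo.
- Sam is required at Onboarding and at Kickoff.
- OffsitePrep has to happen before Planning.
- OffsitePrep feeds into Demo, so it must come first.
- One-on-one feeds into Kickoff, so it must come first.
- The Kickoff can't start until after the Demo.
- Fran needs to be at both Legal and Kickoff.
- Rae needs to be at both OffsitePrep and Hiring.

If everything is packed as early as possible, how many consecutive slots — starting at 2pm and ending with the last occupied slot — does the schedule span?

4

The precedence chain requires at least 4 distinct slots.
With at most 3 per slot and 8 meetings, at least 3 slots are needed.
4 works (last occupied slot: 5pm): for example Legal in 2pm, One-on-one in 4pm, Onboarding in 2pm, Hiring in 3pm, Demo in 3pm, Kickoff in 5pm, Planning in 3pm, OffsitePrep in 2pm.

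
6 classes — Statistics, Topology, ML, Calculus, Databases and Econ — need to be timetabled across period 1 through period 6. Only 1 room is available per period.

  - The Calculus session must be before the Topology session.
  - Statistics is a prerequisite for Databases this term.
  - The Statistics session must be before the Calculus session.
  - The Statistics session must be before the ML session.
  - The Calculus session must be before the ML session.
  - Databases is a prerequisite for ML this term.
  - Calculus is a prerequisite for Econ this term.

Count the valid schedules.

Splitting on Topology: it can be period 3 (3), period 4 (5), period 5 (5), period 6 (5). Listing each branch's schedules as (Statistics, ML, Calculus, Databases, Econ) by period number:
Topology=period 3: (1,5,2,4,6) (1,6,2,4,5) (1,6,2,5,4) — 3.
Topology=period 4: (1,5,2,3,6) (1,5,3,2,6) (1,6,2,3,5) (1,6,2,5,3) (1,6,3,2,5) — 5.
Topology=period 5: (1,4,2,3,6) (1,4,3,2,6) (1,6,2,3,4) (1,6,2,4,3) (1,6,3,2,4) — 5.
Topology=period 6: (1,4,2,3,5) (1,4,3,2,5) (1,5,2,3,4) (1,5,2,4,3) (1,5,3,2,4) — 5.
Summing: 3 + 5 + 5 + 5 = 18.

18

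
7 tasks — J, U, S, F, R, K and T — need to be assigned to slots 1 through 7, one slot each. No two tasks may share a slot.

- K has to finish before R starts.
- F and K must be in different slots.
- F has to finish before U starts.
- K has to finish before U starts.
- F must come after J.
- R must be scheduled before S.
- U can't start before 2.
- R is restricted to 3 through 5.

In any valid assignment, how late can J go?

Downstream work caps J at 5.
J at 5 is achievable: J -> 5, S -> 4, U -> 7, K -> 1, T -> 2, R -> 3, F -> 6.

5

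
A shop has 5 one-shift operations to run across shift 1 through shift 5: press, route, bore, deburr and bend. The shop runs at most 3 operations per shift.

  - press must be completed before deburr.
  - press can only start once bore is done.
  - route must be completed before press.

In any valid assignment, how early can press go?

Precedence pushes press to at least shift 2; downstream work caps press at shift 4.
press at shift 2 is achievable: bend -> shift 1, bore -> shift 1, deburr -> shift 3, press -> shift 2, route -> shift 1.

shift 2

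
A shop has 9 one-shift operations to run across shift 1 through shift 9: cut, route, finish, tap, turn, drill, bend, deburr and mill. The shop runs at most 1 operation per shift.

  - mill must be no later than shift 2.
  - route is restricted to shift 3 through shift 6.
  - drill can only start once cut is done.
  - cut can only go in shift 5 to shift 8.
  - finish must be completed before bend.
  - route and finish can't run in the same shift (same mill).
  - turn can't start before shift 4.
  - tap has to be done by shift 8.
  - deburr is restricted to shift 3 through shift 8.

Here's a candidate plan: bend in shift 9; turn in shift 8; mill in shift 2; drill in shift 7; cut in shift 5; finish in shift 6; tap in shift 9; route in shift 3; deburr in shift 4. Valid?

Invalid. tap has to be done by shift 8.

turn can't start before shift 4 — holds.
route and finish can't run in the same shift (same mill) — holds.
route is restricted to shift 3 through shift 6 — holds.
The shop runs at most 1 operation per shift — violated.
drill can only start once cut is done — holds.
cut can only go in shift 5 to shift 8 — holds.
finish must be completed before bend — holds.
mill must be no later than shift 2 — holds.
tap has to be done by shift 8 — violated.
deburr is restricted to shift 3 through shift 8 — holds.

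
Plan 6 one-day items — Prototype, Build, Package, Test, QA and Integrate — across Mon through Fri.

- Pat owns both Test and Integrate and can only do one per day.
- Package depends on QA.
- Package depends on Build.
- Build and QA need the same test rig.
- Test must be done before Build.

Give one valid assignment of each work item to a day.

Build -> Tue; QA -> Mon; Prototype -> Mon; Test -> Mon; Package -> Wed; Integrate -> Tue

Checking: Build(Tue) before Package(Wed); QA(Mon) before Package(Wed); Test(Mon) before Build(Tue); Test(Mon) != Integrate(Tue); Build(Tue) != QA(Mon).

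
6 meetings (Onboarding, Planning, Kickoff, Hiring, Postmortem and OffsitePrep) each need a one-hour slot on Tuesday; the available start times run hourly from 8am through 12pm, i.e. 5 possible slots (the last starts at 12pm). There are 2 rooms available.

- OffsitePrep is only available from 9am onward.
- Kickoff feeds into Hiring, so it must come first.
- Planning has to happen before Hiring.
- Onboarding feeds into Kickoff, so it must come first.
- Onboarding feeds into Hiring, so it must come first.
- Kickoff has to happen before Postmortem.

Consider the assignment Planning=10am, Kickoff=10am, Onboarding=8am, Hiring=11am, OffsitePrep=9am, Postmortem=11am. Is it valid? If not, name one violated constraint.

Valid

Onboarding feeds into Hiring, so it must come first — holds.
Onboarding feeds into Kickoff, so it must come first — holds.
There are 2 rooms available — holds.
OffsitePrep is only available from 9am onward — holds.
Planning has to happen before Hiring — holds.
Kickoff has to happen before Postmortem — holds.
Kickoff feeds into Hiring, so it must come first — holds.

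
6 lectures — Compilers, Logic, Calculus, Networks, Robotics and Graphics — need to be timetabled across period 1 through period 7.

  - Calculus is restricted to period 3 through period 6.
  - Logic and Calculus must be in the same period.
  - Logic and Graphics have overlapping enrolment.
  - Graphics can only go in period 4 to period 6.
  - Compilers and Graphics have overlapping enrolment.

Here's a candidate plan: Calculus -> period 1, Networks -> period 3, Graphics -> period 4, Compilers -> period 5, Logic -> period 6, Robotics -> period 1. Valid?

Graphics can only go in period 4 to period 6 — holds.
Compilers and Graphics have overlapping enrolment — holds.
Logic and Calculus must be in the same period — violated.
Calculus is restricted to period 3 through period 6 — violated.
Logic and Graphics have overlapping enrolment — holds.

No — it violates: Logic and Calculus must be in the same period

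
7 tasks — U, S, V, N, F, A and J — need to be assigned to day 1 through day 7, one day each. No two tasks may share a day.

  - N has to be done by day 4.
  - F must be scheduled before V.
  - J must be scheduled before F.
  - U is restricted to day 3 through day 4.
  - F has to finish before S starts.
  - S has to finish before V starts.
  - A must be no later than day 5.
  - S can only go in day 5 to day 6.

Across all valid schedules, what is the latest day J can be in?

Downstream work caps J at day 4.
J at day 4 is achievable: U=day 3, N=day 1, J=day 4, S=day 6, F=day 5, V=day 7, A=day 2.

day 4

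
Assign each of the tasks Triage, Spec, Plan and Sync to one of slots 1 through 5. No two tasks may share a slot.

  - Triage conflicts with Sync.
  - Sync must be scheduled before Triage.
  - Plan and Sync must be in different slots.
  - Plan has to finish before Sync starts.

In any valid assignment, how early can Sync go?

Precedence pushes Sync to at least 2; downstream work caps Sync at 4.
Sync at 2 is achievable: Plan=1; Spec=4; Triage=3; Sync=2.

2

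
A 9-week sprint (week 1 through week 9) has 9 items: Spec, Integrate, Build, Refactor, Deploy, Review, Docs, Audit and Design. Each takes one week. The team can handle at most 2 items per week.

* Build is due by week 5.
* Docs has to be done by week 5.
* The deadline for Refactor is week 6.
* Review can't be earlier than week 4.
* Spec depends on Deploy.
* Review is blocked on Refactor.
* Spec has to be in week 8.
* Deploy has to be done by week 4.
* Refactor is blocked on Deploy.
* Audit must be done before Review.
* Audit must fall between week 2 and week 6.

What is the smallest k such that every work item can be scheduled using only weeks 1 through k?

The precedence chain requires at least 3 distinct weeks.
With at most 2 per week and 9 work items, at least 5 weeks are needed.
Spec can't be placed before week 8, so the schedule must run through at least week 8.
8 works (last occupied week: week 8): for example Audit in week 2; Review in week 4; Spec in week 8; Build in week 1; Integrate in week 3; Refactor in week 3; Design in week 4; Deploy in week 1; Docs in week 2.

8 weeks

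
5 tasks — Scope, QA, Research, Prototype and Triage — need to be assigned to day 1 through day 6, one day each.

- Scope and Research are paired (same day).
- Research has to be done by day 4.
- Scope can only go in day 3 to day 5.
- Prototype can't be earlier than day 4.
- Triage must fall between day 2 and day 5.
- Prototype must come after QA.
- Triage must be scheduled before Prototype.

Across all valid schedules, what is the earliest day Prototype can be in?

Prototype is available from day 4.
Prototype at day 4 is achievable: Scope=day 3; Triage=day 2; Research=day 3; QA=day 1; Prototype=day 4.

day 4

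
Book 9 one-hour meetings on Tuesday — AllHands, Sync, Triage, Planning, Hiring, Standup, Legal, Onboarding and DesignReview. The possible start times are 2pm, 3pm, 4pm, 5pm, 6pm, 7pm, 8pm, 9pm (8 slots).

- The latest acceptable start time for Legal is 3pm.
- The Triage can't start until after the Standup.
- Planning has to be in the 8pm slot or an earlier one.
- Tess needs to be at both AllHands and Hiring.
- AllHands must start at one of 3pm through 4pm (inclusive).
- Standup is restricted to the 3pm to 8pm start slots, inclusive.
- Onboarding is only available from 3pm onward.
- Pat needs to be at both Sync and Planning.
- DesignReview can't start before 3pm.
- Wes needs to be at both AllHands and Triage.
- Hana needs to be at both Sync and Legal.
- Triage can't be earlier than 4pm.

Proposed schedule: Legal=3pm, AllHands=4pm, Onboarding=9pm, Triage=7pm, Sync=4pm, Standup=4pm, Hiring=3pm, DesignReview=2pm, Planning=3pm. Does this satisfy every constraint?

Invalid. DesignReview can't start before 3pm.

Triage can't be earlier than 4pm — holds.
The Triage can't start until after the Standup — holds.
Onboarding is only available from 3pm onward — holds.
DesignReview can't start before 3pm — violated.
Hana needs to be at both Sync and Legal — holds.
The latest acceptable start time for Legal is 3pm — holds.
Pat needs to be at both Sync and Planning — holds.
Tess needs to be at both AllHands and Hiring — holds.
Wes needs to be at both AllHands and Triage — holds.
AllHands must start at one of 3pm through 4pm (inclusive) — holds.
Planning has to be in the 8pm slot or an earlier one — holds.
Standup is restricted to the 3pm to 8pm start slots, inclusive — holds.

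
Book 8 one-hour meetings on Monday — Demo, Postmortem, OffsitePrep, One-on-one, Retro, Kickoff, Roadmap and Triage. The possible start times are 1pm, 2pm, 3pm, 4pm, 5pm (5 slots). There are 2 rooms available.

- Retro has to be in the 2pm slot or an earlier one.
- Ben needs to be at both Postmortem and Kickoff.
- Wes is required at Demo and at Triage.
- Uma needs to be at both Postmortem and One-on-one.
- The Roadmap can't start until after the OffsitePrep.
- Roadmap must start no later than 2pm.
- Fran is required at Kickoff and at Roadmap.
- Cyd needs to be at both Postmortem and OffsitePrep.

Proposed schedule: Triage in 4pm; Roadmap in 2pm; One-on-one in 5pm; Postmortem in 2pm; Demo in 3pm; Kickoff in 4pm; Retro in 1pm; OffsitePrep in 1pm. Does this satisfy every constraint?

Yes

Roadmap must start no later than 2pm — holds.
The Roadmap can't start until after the OffsitePrep — holds.
Cyd needs to be at both Postmortem and OffsitePrep — holds.
Wes is required at Demo and at Triage — holds.
Fran is required at Kickoff and at Roadmap — holds.
Uma needs to be at both Postmortem and One-on-one — holds.
Ben needs to be at both Postmortem and Kickoff — holds.
There are 2 rooms available — holds.
Retro has to be in the 2pm slot or an earlier one — holds.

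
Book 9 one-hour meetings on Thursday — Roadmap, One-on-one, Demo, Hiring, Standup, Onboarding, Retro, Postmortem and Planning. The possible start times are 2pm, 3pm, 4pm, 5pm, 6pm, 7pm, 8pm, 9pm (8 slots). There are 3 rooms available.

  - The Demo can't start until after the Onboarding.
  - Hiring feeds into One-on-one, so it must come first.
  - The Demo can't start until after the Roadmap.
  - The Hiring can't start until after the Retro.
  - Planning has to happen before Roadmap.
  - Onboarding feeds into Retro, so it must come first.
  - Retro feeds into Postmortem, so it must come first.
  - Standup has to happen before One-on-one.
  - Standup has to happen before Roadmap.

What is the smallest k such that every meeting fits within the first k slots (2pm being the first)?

The precedence chain requires at least 4 distinct slots.
With at most 3 per slot and 9 meetings, at least 3 slots are needed.
4 works (last occupied slot: 5pm): for example One-on-one -> 5pm; Demo -> 4pm; Standup -> 2pm; Hiring -> 4pm; Onboarding -> 2pm; Postmortem -> 4pm; Roadmap -> 3pm; Retro -> 3pm; Planning -> 2pm.

4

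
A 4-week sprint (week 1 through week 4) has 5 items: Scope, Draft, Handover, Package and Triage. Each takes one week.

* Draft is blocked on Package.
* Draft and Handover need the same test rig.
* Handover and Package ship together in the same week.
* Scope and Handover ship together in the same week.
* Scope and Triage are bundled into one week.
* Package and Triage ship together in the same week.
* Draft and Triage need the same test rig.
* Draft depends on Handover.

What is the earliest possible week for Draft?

Precedence pushes Draft to at least week 2.
Draft at week 2 is achievable: Handover=week 1; Package=week 1; Triage=week 1; Scope=week 1; Draft=week 2.

week 2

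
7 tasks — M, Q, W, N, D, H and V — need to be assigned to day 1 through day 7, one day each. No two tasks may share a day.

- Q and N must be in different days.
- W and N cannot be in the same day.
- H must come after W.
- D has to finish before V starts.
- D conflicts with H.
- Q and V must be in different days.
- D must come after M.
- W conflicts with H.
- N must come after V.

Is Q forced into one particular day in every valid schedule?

No

Q can be day 1 (e.g. D in day 3, N in day 6, H in day 7, Q in day 1, V in day 4, M in day 2, W in day 5) or day 2 (e.g. W -> day 5; V -> day 4; H -> day 7; D -> day 3; M -> day 1; Q -> day 2; N -> day 6).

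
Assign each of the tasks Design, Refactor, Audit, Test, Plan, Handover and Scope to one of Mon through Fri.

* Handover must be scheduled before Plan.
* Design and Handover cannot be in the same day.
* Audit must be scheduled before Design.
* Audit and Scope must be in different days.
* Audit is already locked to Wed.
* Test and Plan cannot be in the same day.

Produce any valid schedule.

Audit in Wed, Test in Mon, Design in Thu, Scope in Mon, Refactor in Mon, Handover in Mon, Plan in Tue

Checking: Audit(Wed) before Design(Thu); Handover(Mon) before Plan(Tue); Test(Mon) != Plan(Tue); Audit(Wed) != Scope(Mon); Design(Thu) != Handover(Mon); Audit=Wed in [Wed,Wed].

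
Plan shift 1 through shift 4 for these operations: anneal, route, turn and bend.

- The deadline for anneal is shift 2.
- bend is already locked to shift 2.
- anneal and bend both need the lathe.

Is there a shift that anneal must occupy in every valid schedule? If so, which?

anneal's window is shift 1–shift 2.
bend is fixed at shift 2, and anneal can't share a shift with bend.
So anneal must be shift 1.

shift 1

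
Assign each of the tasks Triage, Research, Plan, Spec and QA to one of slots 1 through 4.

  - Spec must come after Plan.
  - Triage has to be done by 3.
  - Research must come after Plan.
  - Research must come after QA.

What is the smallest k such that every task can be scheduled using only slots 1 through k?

2

The precedence chain requires at least 2 distinct slots.
2 works (last occupied slot: 2): for example Plan -> 1; QA -> 1; Research -> 2; Triage -> 1; Spec -> 2.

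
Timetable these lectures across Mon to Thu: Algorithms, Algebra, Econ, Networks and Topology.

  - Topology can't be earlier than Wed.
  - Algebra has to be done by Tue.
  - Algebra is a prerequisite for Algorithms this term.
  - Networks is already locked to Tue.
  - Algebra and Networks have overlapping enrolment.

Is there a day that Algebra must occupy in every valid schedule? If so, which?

Algebra's window is Mon–Tue.
Networks is fixed at Tue, and Algebra can't share a day with Networks.
So Algebra must be Mon.

Mon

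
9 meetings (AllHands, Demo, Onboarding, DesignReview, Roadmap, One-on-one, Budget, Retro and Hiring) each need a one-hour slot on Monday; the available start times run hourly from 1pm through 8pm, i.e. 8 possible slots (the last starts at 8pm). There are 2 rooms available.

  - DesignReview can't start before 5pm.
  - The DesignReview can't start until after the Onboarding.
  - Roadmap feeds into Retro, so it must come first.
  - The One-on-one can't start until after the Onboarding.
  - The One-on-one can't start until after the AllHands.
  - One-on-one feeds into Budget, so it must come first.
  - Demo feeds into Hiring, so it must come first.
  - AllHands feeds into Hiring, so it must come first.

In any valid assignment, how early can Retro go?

Precedence pushes Retro to at least 2pm.
Retro at 2pm is achievable: Budget=4pm; Onboarding=2pm; DesignReview=5pm; AllHands=1pm; Retro=2pm; One-on-one=3pm; Roadmap=1pm; Hiring=4pm; Demo=3pm.

2pm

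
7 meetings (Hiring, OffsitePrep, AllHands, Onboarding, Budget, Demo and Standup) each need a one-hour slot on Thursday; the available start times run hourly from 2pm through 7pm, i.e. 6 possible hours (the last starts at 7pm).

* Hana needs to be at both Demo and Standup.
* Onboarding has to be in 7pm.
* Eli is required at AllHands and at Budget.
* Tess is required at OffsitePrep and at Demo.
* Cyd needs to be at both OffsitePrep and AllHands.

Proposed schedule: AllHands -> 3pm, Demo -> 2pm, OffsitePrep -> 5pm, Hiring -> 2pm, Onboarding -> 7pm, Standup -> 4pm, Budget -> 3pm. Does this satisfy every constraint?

No — it violates: Eli is required at AllHands and at Budget

Tess is required at OffsitePrep and at Demo — holds.
Cyd needs to be at both OffsitePrep and AllHands — holds.
Eli is required at AllHands and at Budget — violated.
Hana needs to be at both Demo and Standup — holds.
Onboarding has to be in 7pm — holds.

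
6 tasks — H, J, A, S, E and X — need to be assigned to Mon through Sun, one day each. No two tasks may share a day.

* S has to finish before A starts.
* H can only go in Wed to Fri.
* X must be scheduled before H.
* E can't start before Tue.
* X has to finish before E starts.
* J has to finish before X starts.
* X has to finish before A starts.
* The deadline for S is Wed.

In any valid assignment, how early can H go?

Thu

H is available from Wed; H's own window allows nothing later than Fri.
H at Thu is achievable: J in Tue, H in Thu, X in Wed, S in Mon, E in Fri, A in Sat.
Nothing earlier works — the capacity limit rule out every day before Thu.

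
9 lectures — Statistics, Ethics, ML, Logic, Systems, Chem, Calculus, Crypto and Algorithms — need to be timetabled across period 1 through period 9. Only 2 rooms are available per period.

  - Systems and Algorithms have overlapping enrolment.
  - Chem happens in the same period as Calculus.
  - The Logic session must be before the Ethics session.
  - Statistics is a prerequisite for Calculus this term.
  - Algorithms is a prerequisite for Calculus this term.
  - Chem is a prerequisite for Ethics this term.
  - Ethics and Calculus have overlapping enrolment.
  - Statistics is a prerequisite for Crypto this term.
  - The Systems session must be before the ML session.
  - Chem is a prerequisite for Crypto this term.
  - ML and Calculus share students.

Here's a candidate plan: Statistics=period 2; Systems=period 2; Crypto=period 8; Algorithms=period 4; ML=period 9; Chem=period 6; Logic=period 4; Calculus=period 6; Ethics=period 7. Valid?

Yes, all constraints hold

Only 2 rooms are available per period — holds.
ML and Calculus share students — holds.
Algorithms is a prerequisite for Calculus this term — holds.
The Logic session must be before the Ethics session — holds.
Statistics is a prerequisite for Crypto this term — holds.
Chem is a prerequisite for Ethics this term — holds.
The Systems session must be before the ML session — holds.
Chem happens in the same period as Calculus — holds.
Chem is a prerequisite for Crypto this term — holds.
Statistics is a prerequisite for Calculus this term — holds.
Systems and Algorithms have overlapping enrolment — holds.
Ethics and Calculus have overlapping enrolment — holds.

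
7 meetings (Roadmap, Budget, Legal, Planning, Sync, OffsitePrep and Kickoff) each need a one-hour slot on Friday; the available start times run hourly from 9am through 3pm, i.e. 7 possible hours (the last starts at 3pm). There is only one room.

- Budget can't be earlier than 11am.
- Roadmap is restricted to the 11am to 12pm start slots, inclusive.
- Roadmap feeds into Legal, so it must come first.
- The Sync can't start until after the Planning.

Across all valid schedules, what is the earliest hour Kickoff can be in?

9am

Kickoff at 9am is achievable: Sync=2pm, OffsitePrep=3pm, Legal=1pm, Kickoff=9am, Budget=12pm, Planning=10am, Roadmap=11am.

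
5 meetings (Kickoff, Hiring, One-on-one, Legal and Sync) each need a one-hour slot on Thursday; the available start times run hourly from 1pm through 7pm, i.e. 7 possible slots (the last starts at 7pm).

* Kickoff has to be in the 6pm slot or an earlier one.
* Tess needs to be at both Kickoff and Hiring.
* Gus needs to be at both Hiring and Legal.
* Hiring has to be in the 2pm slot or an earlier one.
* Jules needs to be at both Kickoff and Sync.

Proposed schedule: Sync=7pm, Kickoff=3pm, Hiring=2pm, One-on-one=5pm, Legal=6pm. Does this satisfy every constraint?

Yes

Gus needs to be at both Hiring and Legal — holds.
Tess needs to be at both Kickoff and Hiring — holds.
Hiring has to be in the 2pm slot or an earlier one — holds.
Jules needs to be at both Kickoff and Sync — holds.
Kickoff has to be in the 6pm slot or an earlier one — holds.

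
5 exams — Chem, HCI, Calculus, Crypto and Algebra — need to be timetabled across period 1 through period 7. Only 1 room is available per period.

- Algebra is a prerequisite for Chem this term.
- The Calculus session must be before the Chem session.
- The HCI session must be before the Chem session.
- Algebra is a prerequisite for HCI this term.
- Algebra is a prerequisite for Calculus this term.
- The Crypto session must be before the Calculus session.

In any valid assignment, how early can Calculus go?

Precedence pushes Calculus to at least period 2; downstream work caps Calculus at period 6.
Calculus at period 3 is achievable: HCI -> period 4, Chem -> period 5, Crypto -> period 2, Algebra -> period 1, Calculus -> period 3.
Nothing earlier works — the capacity limit rule out every period before period 3.

period 3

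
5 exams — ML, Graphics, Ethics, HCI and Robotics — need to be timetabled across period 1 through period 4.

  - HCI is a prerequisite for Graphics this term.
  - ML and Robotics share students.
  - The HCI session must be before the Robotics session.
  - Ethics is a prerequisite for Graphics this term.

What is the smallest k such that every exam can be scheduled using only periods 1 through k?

2

The precedence chain requires at least 2 distinct periods.
2 works (last occupied period: period 2): for example Graphics in period 2; Ethics in period 1; ML in period 1; Robotics in period 2; HCI in period 1.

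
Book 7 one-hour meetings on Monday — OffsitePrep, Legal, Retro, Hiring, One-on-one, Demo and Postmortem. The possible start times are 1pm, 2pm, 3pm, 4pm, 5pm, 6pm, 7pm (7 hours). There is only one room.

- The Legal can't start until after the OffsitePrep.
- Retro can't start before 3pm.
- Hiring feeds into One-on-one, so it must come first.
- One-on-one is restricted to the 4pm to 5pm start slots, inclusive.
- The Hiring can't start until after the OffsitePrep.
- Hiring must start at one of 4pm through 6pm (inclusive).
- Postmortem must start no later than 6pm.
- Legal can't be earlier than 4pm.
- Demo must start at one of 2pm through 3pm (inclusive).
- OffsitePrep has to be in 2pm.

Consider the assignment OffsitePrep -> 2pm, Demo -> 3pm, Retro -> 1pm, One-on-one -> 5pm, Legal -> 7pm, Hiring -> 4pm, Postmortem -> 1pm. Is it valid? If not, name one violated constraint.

Invalid. Retro can't start before 3pm.

The Legal can't start until after the OffsitePrep — holds.
Demo must start at one of 2pm through 3pm (inclusive) — holds.
Hiring feeds into One-on-one, so it must come first — holds.
One-on-one is restricted to the 4pm to 5pm start slots, inclusive — holds.
Postmortem must start no later than 6pm — holds.
There is only one room — violated.
Legal can't be earlier than 4pm — holds.
Hiring must start at one of 4pm through 6pm (inclusive) — holds.
The Hiring can't start until after the OffsitePrep — holds.
OffsitePrep has to be in 2pm — holds.
Retro can't start before 3pm — violated.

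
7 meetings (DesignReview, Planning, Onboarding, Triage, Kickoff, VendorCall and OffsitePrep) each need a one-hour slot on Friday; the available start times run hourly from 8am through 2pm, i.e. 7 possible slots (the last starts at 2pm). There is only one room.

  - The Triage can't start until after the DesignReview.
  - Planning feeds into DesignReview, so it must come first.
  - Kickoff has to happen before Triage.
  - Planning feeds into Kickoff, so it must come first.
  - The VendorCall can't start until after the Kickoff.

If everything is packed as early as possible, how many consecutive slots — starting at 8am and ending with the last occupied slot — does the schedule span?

The precedence chain requires at least 3 distinct slots.
With at most 1 per slot and 7 meetings, at least 7 slots are needed.
7 works (last occupied slot: 2pm): for example Kickoff -> 9am; OffsitePrep -> 2pm; DesignReview -> 10am; Onboarding -> 1pm; Planning -> 8am; VendorCall -> 12pm; Triage -> 11am.

7 slots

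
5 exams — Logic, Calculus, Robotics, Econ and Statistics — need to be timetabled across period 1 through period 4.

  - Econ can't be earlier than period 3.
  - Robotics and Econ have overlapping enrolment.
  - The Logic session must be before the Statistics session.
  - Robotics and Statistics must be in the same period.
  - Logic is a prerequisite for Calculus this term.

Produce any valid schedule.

Calculus -> period 2, Logic -> period 1, Statistics -> period 2, Robotics -> period 2, Econ -> period 3

Checking: Logic(period 1) before Calculus(period 2); Logic(period 1) before Statistics(period 2); Robotics(period 2) != Econ(period 3); Robotics = Statistics = period 2; Econ=period 3 in [period 3,period 4].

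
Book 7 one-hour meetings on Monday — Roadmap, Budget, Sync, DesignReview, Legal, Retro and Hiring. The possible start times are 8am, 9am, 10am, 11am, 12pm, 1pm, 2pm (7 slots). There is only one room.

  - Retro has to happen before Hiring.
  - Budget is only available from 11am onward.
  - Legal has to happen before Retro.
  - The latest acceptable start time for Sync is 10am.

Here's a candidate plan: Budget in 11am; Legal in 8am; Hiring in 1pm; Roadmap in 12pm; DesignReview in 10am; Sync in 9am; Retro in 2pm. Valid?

No. Retro has to happen before Hiring is not satisfied.

There is only one room — holds.
The latest acceptable start time for Sync is 10am — holds.
Budget is only available from 11am onward — holds.
Retro has to happen before Hiring — violated.
Legal has to happen before Retro — holds.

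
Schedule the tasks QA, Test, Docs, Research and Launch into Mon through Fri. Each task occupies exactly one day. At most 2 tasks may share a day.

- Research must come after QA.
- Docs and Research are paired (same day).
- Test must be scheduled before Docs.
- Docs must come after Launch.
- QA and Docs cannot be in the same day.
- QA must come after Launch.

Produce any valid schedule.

Docs in Wed; Test in Mon; Research in Wed; QA in Tue; Launch in Mon

Checking: Launch(Mon) before Docs(Wed); Launch(Mon) before QA(Tue); Test(Mon) before Docs(Wed); QA(Tue) before Research(Wed); QA(Tue) != Docs(Wed); Docs = Research = Wed; max 2 per day (cap 2).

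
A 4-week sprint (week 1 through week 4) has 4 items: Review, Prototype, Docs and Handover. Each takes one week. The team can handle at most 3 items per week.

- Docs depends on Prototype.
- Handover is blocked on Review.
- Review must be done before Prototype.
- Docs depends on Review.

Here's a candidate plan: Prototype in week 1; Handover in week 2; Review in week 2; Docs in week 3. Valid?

No — it violates: Review must be done before Prototype

The team can handle at most 3 items per week — holds.
Docs depends on Review — holds.
Docs depends on Prototype — holds.
Handover is blocked on Review — violated.
Review must be done before Prototype — violated.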